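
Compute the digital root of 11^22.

7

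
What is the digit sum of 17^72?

17^72 = 39113109086909429677722020301913236473480554918622319095658263304421436792355981439762561
Sum of its 89 digits: 379.

379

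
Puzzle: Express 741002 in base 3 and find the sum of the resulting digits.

14

741002 in base 3 is 1101122110112.
Digit sum: 1+1+0+1+1+2+2+1+1+0+1+1+2 = 14.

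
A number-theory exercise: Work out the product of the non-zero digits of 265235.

2×6×5×2×3×5 = 1800

1800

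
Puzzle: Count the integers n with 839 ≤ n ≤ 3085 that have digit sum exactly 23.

The integers in [839, 3085] that have digit sum exactly 23: 869, 878, 887, 896, 959, 968, …, 2984, 2993.
58 qualify.

58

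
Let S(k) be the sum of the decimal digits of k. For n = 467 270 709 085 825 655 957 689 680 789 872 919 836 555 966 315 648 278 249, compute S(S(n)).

First digit sum: 316.
3+1+6 = 10.

10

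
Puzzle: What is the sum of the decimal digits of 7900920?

27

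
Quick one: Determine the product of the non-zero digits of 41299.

648

4×1×2×9×9 = 648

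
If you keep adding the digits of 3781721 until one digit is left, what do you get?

3+7+8+1+7+2+1 = 29
2+9 = 11
1+1 = 2

2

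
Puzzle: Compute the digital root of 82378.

1

8+2+3+7+8 = 28
2+8 = 10
1+0 = 1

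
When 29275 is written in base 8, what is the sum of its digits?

29275 in base 8 is 71133.
Digit sum: 7+1+1+3+3 = 15.

15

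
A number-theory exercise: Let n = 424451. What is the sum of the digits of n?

20

4+2+4+4+5+1 = 20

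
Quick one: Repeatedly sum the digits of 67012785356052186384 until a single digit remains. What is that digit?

6+7+0+1+2+7+8+5+3+5+6+0+5+2+1+8+6+3+8+4 = 87
8+7 = 15
1+5 = 6
(Equivalently, 67012785356052186384 mod 9 = 6.)

6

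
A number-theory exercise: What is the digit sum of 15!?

45

15! = 1307674368000
Sum of its 13 digits: 45.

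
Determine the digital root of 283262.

5

2+8+3+2+6+2 = 23
2+3 = 5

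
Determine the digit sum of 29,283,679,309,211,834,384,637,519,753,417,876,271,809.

198

2+9+2+8+3+6+7+9+3+0+9+2+1+1+8+3+4+3+8+4+6+3+7+5+1+9+7+5+3+4+1+7+8+7+6+2+7+1+8+0+9 = 198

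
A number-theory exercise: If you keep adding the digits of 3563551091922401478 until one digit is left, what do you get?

3+5+6+3+5+5+1+0+9+1+9+2+2+4+0+1+4+7+8 = 75
7+5 = 12
1+2 = 3

3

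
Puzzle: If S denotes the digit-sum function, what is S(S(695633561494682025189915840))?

First digit sum: 129.
1+2+9 = 12.

12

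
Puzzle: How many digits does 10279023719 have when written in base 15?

10279023719 in base 15 is 4026269CE, which has 9 digits.

9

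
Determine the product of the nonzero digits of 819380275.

120960

8×1×9×3×8×2×7×5 = 120960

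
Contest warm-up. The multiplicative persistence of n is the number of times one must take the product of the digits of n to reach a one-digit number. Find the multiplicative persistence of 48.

2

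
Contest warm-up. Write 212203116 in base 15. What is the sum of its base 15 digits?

62

212203116 in base 15 is 13969EE6.
Digit sum: 1+3+9+6+9+14+14+6 = 62.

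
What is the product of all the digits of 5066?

5×0×6×6 = 0

0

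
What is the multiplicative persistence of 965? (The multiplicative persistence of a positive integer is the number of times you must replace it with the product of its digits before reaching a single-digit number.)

965 → 270 → 0 (2 steps)

2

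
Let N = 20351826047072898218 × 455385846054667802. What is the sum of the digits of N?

20351826047072898218 × 455385846054667802 = 9267933523203717175355646307347776836
Sum of its 37 digits: 172.

172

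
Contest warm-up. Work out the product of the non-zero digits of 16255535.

22500

1×6×2×5×5×5×3×5 = 22500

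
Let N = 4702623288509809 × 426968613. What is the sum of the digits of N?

4702623288509809 × 426968613 = 2007872542956531985624917
Sum of its 25 digits: 117.

117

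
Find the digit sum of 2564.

17

2+5+6+4 = 17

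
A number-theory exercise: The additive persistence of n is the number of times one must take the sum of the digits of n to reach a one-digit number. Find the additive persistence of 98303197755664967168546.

98303197755664967168546 → 125 → 8 (2 steps)

2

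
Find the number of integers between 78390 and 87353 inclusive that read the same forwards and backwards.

89

The integers in [78390, 87353] that read the same forwards and backwards: 78487, 78587, 78687, 78787, 78887, 78987, …, 87178, 87278.
89 qualify.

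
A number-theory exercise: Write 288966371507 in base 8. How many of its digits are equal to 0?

1

288966371507 in base 8 is 4150757164263.
The digit 0 appears 1 time.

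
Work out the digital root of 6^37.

The digital root of n equals n mod 9 (or 9 when 9 | n), so we need 6^37 mod 9.
6^37 ≡ 0 (mod 9), so the digital root is 9.

9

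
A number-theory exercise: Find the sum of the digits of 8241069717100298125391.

8+2+4+1+0+6+9+7+1+7+1+0+0+2+9+8+1+2+5+3+9+1 = 86

86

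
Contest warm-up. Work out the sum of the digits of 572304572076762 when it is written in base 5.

38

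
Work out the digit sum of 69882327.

45

6+9+8+8+2+3+2+7 = 45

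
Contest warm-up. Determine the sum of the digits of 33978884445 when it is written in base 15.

33978884445 in base 15 is D3D0CC930.
Digit sum: 13+3+13+0+12+12+9+3+0 = 65.

65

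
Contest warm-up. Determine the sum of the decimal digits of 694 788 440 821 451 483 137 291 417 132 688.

6+9+4+7+8+8+4+4+0+8+2+1+4+5+1+4+8+3+1+3+7+2+9+1+4+1+7+1+3+2+6+8+8 = 149

149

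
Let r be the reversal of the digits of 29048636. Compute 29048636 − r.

-34635456

Reverse of 29048636 is 63684092.
29048636 − 63684092 = -34635456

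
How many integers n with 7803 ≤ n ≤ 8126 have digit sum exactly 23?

21

The integers in [7803, 8126] that have digit sum exactly 23: 7808, 7817, 7826, 7835, 7844, 7853, …, 8087, 8096.
21 qualify.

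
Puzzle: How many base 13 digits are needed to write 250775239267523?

13

250775239267523 in base 13 is A9C1007B7A619, which has 13 digits.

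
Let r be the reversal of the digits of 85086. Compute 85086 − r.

Reverse of 85086 is 68058.
85086 − 68058 = 17028

17028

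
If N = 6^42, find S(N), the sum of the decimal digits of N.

153

6^42 = 481229803398374426442198455156736
Sum of its 33 digits: 153.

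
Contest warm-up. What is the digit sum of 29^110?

724

29^110 = 73076841620009858681541388352698049051528455720719734878658415252826165231737645300597871993168572633447816636206208610530661707637062473383477597269571488502201
Sum of its 161 digits: 724.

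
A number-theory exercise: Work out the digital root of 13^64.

The digital root of n equals n mod 9 (or 9 when 9 | n), so we need 13^64 mod 9.
13^64 ≡ 4 (mod 9), so the digital root is 4.

4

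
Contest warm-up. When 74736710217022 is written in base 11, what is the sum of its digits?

74736710217022 in base 11 is 218A472A598817.
Digit sum: 2+1+8+10+4+7+2+10+5+9+8+8+1+7 = 82.

82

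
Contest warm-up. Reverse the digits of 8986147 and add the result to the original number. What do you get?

16403045

Reverse of 8986147 is 7416898.
8986147 + 7416898 = 16403045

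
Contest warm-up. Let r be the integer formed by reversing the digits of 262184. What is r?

481262

Reversing 262184 gives 481262.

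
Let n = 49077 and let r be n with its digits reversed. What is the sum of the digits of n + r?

18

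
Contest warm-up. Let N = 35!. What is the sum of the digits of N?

35! = 10333147966386144929666651337523200000000
Sum of its 41 digits: 144.

144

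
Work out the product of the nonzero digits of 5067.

5×6×7 = 210

210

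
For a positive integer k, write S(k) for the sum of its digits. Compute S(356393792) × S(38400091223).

S(356393792) = 3+5+6+3+9+3+7+9+2 = 47.
S(38400091223) = 3+8+4+0+0+0+9+1+2+2+3 = 32.
47 · 32 = 1504.

1504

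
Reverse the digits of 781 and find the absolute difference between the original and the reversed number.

Reverse of 781 is 187.
|781 − 187| = 594

594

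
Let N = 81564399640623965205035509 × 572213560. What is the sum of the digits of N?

81564399640623965205035509 × 572213560 = 46672255487624159751289498531302040
Sum of its 35 digits: 154.

154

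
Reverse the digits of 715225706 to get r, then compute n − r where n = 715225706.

Reverse of 715225706 is 607522517.
715225706 − 607522517 = 107703189

107703189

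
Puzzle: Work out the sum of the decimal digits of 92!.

92! = 12438414054641307255475324325873553077577991715875414356840239582938137710983519518443046123837041347353107486982656753664000000000000000000000
Sum of its 143 digits: 540.

540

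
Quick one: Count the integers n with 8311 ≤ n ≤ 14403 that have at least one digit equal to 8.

The integers in [8311, 14403] that have at least one digit equal to 8: 8311, 8312, 8313, 8314, 8315, 8316, …, 14389, 14398.
2120 qualify.

2120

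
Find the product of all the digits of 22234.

2×2×2×3×4 = 96

96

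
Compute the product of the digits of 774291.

3528

7×7×4×2×9×1 = 3528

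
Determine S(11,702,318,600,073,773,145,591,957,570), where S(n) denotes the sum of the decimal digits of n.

1+1+7+0+2+3+1+8+6+0+0+0+7+3+7+7+3+1+4+5+5+9+1+9+5+7+5+7+0 = 114

114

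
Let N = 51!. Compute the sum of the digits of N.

198

51! = 1551118753287382280224243016469303211063259720016986112000000000000
Sum of its 67 digits: 198.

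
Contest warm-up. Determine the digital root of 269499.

2+6+9+4+9+9 = 39
3+9 = 12
1+2 = 3

3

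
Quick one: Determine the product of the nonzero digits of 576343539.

1020600

5×7×6×3×4×3×5×3×9 = 1020600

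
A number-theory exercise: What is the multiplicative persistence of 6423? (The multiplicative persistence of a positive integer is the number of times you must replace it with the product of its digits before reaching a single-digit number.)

3

6423 → 144 → 16 → 6 (3 steps)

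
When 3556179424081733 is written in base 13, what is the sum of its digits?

89

3556179424081733 in base 13 is B983B385AB1027.
Digit sum: 11+9+8+3+11+3+8+5+10+11+1+0+2+7 = 89.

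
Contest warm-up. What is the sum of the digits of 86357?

29

8+6+3+5+7 = 29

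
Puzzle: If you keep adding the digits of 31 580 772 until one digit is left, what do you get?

6

3+1+5+8+0+7+7+2 = 33
3+3 = 6
(Equivalently, 31 580 772 mod 9 = 6.)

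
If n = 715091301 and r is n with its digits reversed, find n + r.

818281818

Reverse of 715091301 is 103190517.
715091301 + 103190517 = 818281818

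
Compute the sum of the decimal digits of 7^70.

259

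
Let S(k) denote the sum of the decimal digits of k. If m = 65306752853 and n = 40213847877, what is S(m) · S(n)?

2550

S(65306752853) = 6+5+3+0+6+7+5+2+8+5+3 = 50.
S(40213847877) = 4+0+2+1+3+8+4+7+8+7+7 = 51.
50 · 51 = 2550.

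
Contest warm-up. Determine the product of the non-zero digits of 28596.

4320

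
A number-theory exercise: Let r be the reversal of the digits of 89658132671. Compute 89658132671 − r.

Reverse of 89658132671 is 17623185698.
89658132671 − 17623185698 = 72034946973

72034946973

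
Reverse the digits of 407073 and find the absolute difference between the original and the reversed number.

36369

Reverse of 407073 is 370704.
|407073 − 370704| = 36369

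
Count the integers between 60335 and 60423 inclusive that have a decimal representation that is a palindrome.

The integers in [60335, 60423] that have a decimal representation that is a palindrome: 60406.
1 qualifies.

1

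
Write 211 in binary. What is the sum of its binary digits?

5

211 in base 2 is 11010011.
Digit sum: 1+1+0+1+0+0+1+1 = 5.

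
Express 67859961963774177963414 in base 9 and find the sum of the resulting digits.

67859961963774177963414 in base 9 is 758158450205354260465683.
Digit sum: 7+5+8+1+5+8+4+5+0+2+0+5+3+5+4+2+6+0+4+6+5+6+8+3 = 102.

102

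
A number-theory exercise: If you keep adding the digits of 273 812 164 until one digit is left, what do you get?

7

2+7+3+8+1+2+1+6+4 = 34
3+4 = 7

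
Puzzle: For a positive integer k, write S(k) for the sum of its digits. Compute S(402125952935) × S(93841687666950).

S(402125952935) = 4+0+2+1+2+5+9+5+2+9+3+5 = 47.
S(93841687666950) = 9+3+8+4+1+6+8+7+6+6+6+9+5+0 = 78.
47 · 78 = 3666.

3666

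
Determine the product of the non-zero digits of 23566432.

2×3×5×6×6×4×3×2 = 25920

25920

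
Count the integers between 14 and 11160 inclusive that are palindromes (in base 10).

200

The integers in [14, 11160] that are palindromes (in base 10): 22, 33, 44, 55, 66, 77, …, 11011, 11111.
200 qualify.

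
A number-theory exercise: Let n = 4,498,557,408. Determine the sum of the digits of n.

4+4+9+8+5+5+7+4+0+8 = 54

54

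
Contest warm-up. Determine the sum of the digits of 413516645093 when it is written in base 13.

77

413516645093 in base 13 is 2CCC0A724A6.
Digit sum: 2+12+12+12+0+10+7+2+4+10+6 = 77.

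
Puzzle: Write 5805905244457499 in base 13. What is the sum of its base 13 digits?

5805905244457499 in base 13 is 16227C691217B4C.
Digit sum: 1+6+2+2+7+12+6+9+1+2+1+7+11+4+12 = 83.

83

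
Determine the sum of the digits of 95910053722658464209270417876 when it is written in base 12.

95910053722658464209270417876 in base 12 is 84656916549189026A83146A070.
Digit sum: 8+4+6+5+6+9+1+6+5+4+9+1+8+9+0+2+6+10+8+3+1+4+6+10+0+7+0 = 138.

138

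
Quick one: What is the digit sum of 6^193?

693

6^193 = 1524724307741867429687410306351357925893735515812505106508198584444704966669594975348194370644565533896364938652678218703398152579581030101108880572416
Sum of its 151 digits: 693.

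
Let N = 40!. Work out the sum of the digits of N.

189

40! = 815915283247897734345611269596115894272000000000
Sum of its 48 digits: 189.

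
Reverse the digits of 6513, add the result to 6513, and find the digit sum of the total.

30

Reversal of 6513 is 3156; 6513 + 3156 = 9669.
Digit sum of 9669: 9+6+6+9 = 30.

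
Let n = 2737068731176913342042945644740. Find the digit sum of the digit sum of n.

First digit sum: 129.
1+2+9 = 12.

12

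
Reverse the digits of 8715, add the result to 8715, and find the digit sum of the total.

24

Reversal of 8715 is 5178; 8715 + 5178 = 13893.
Digit sum of 13893: 1+3+8+9+3 = 24.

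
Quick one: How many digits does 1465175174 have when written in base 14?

1465175174 in base 14 is DC839D78, which has 8 digits.

8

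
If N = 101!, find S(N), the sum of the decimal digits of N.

101! = 9425947759838359420851623124482936749562312794702543768327889353416977599316221476503087861591808346911623490003549599583369706302603264000000000000000000000000
Sum of its 160 digits: 639.

639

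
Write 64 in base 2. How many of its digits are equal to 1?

1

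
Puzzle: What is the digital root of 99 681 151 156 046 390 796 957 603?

9

9+9+6+8+1+1+5+1+1+5+6+0+4+6+3+9+0+7+9+6+9+5+7+6+0+3 = 126
1+2+6 = 9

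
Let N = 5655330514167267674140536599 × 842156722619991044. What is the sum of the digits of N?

217

5655330514167267674140536599 × 842156722619991044 = 4762674611143934973794379545452711566734219356
Sum of its 46 digits: 217.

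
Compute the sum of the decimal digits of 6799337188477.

79

6+7+9+9+3+3+7+1+8+8+4+7+7 = 79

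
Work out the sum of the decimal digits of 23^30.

199

23^30 = 71094348791151363024389554286420996798449
Sum of its 41 digits: 199.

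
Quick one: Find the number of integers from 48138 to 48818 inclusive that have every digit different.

235

The integers in [48138, 48818] that have every digit different: 48139, 48150, 48152, 48153, 48156, 48157, …, 48795, 48796.
235 qualify.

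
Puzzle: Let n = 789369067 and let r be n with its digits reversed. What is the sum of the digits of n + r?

29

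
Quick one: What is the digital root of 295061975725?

4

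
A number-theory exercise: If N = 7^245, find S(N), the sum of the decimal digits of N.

958

7^245 = 1119488930133813577541943261663024974908012484338342390950187229893094595144506168674219682992443288257693106648238261145526500081297165773909743689933973880891978527890226624858452507922045901982850106624807
Sum of its 208 digits: 958.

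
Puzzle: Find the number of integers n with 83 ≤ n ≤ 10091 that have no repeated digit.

5199

The integers in [83, 10091] that have no repeated digit: 83, 84, 85, 86, 87, 89, …, 9875, 9876.
5199 qualify.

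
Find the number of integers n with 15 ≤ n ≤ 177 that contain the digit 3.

The integers in [15, 177] that contain the digit 3: 23, 30, 31, 32, 33, 34, …, 163, 173.
34 qualify.

34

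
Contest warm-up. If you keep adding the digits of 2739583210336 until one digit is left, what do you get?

7

2+7+3+9+5+8+3+2+1+0+3+3+6 = 52
5+2 = 7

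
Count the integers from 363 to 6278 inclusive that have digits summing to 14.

412

The integers in [363, 6278] that have digits summing to 14: 365, 374, 383, 392, 419, 428, …, 6251, 6260.
412 qualify.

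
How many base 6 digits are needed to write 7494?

5

7494 in base 6 is 54410, which has 5 digits.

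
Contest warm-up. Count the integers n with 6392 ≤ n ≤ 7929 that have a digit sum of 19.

117

The integers in [6392, 7929] that have a digit sum of 19: 6409, 6418, 6427, 6436, 6445, 6454, …, 7912, 7921.
117 qualify.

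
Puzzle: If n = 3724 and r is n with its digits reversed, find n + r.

Reverse of 3724 is 4273.
3724 + 4273 = 7997

7997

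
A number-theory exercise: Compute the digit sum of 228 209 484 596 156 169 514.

97

2+2+8+2+0+9+4+8+4+5+9+6+1+5+6+1+6+9+5+1+4 = 97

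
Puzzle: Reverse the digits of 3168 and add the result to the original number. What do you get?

Reverse of 3168 is 8613.
3168 + 8613 = 11781

11781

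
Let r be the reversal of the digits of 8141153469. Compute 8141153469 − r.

Reverse of 8141153469 is 9643511418.
8141153469 − 9643511418 = -1502357949

-1502357949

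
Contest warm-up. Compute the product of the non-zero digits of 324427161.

3×2×4×4×2×7×1×6×1 = 8064

8064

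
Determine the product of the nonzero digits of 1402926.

1×4×2×9×2×6 = 864

864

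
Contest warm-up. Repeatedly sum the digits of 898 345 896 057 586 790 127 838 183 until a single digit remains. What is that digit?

8+9+8+3+4+5+8+9+6+0+5+7+5+8+6+7+9+0+1+2+7+8+3+8+1+8+3 = 148
1+4+8 = 13
1+3 = 4

4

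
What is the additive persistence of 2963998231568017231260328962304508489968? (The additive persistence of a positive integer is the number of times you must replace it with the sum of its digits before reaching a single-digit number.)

3

2963998231568017231260328962304508489968 → 187 → 16 → 7 (3 steps)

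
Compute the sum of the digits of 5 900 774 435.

5+9+0+0+7+7+4+4+3+5 = 44

44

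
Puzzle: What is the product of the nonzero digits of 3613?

3×6×1×3 = 54

54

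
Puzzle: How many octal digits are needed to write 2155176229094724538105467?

2155176229094724538105467 in base 8 is 710300531452511611550477173, which has 27 digits.

27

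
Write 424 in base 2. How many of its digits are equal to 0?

5

424 in base 2 is 110101000.
The digit 0 appears 5 times.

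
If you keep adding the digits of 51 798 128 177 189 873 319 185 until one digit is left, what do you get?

2

5+1+7+9+8+1+2+8+1+7+7+1+8+9+8+7+3+3+1+9+1+8+5 = 119
1+1+9 = 11
1+1 = 2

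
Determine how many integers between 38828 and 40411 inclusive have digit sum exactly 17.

52

The integers in [38828, 40411] that have digit sum exactly 17: 39005, 39014, 39023, 39032, 39041, 39050, …, 40391, 40409.
52 qualify.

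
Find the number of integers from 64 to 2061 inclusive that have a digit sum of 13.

150

The integers in [64, 2061] that have a digit sum of 13: 67, 76, 85, 94, 139, 148, …, 2047, 2056.
150 qualify.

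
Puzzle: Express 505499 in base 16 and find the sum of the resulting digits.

505499 in base 16 is 7B69B.
Digit sum: 7+11+6+9+11 = 44.

44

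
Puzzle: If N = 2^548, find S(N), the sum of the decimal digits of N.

733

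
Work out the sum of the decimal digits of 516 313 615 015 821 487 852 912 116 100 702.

5+1+6+3+1+3+6+1+5+0+1+5+8+2+1+4+8+7+8+5+2+9+1+2+1+1+6+1+0+0+7+0+2 = 112

112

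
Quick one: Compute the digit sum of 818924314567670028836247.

111

8+1+8+9+2+4+3+1+4+5+6+7+6+7+0+0+2+8+8+3+6+2+4+7 = 111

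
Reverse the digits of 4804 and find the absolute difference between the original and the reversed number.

Reverse of 4804 is 4084.
|4804 − 4084| = 720

720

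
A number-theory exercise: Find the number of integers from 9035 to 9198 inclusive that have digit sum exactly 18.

16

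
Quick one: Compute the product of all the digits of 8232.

8×2×3×2 = 96

96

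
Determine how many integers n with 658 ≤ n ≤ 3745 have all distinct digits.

The integers in [658, 3745] that have all distinct digits: 658, 659, 670, 671, 672, 673, …, 3742, 3745.
1611 qualify.

1611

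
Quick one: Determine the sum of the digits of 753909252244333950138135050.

7+5+3+9+0+9+2+5+2+2+4+4+3+3+3+9+5+0+1+3+8+1+3+5+0+5+0 = 101

101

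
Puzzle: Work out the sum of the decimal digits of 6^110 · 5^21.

6^110 · 5^21 = 18836821972195159635792706828816482541454003398299566508665457295972869485887488000000000000000000000
Sum of its 101 digits: 423.

423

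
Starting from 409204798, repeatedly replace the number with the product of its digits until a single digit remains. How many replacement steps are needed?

1

409204798 → 0 (1 step)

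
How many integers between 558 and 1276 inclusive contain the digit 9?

The integers in [558, 1276] that contain the digit 9: 559, 569, 579, 589, 590, 591, …, 1259, 1269.
216 qualify.

216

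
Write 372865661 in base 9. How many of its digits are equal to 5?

3

372865661 in base 9 is 858545468.
The digit 5 appears 3 times.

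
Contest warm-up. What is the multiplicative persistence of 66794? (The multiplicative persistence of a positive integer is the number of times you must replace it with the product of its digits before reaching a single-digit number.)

2

66794 → 9072 → 0 (2 steps)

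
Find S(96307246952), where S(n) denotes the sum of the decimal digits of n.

9+6+3+0+7+2+4+6+9+5+2 = 53

53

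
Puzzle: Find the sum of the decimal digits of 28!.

90

28! = 304888344611713860501504000000
Sum of its 30 digits: 90.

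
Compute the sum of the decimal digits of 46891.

28

4+6+8+9+1 = 28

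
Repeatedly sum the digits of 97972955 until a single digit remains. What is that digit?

8

9+7+9+7+2+9+5+5 = 53
5+3 = 8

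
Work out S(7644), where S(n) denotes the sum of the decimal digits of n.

21

7+6+4+4 = 21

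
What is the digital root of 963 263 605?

4

9+6+3+2+6+3+6+0+5 = 40
4+0 = 4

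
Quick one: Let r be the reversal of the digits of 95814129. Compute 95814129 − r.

3672270

Reverse of 95814129 is 92141859.
95814129 − 92141859 = 3672270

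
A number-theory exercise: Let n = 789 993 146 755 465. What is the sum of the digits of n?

7+8+9+9+9+3+1+4+6+7+5+5+4+6+5 = 88

88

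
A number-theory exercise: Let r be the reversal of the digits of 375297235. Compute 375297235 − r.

Reverse of 375297235 is 532792573.
375297235 − 532792573 = -157495338

-157495338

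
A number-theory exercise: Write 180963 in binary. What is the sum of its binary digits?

180963 in base 2 is 101100001011100011.
Digit sum: 1+0+1+1+0+0+0+0+1+0+1+1+1+0+0+0+1+1 = 9.

9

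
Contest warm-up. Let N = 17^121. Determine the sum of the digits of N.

674

17^121 = 76616002180346738267545237938536185201887900404800455820901373761063296965386288916093101577411852564605287178657660685771591824293029690436977763217
Sum of its 149 digits: 674.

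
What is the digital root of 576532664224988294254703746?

4

5+7+6+5+3+2+6+6+4+2+2+4+9+8+8+2+9+4+2+5+4+7+0+3+7+4+6 = 130
1+3+0 = 4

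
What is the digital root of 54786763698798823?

7

5+4+7+8+6+7+6+3+6+9+8+7+9+8+8+2+3 = 106
1+0+6 = 7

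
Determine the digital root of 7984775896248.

3

7+9+8+4+7+7+5+8+9+6+2+4+8 = 84
8+4 = 12
1+2 = 3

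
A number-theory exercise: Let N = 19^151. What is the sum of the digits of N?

19^151 = 12353605938418008854620479769900388777940003795584514105288514340940113460963690793226426629221452312944554085990661282837486662264820108464118115018156037063238031190080425130760696243299273019
Sum of its 194 digits: 802.

802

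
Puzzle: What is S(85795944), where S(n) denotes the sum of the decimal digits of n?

8+5+7+9+5+9+4+4 = 51

51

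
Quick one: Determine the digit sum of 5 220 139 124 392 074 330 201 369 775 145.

5+2+2+0+1+3+9+1+2+4+3+9+2+0+7+4+3+3+0+2+0+1+3+6+9+7+7+5+1+4+5 = 110

110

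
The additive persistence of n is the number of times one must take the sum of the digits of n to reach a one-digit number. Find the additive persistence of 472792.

2

472792 → 31 → 4 (2 steps)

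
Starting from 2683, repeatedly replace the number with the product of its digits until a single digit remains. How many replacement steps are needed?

2683 → 288 → 128 → 16 → 6 (4 steps)

4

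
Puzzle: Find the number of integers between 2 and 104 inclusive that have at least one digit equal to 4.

The integers in [2, 104] that have at least one digit equal to 4: 4, 14, 24, 34, 40, 41, …, 94, 104.
20 qualify.

20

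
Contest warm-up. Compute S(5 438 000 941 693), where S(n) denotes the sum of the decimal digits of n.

5+4+3+8+0+0+0+9+4+1+6+9+3 = 52

52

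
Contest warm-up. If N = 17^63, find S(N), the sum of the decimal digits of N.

17^63 = 329823842388297603127136803999476682470817199986161913402815245153916577027313
Sum of its 78 digits: 359.

359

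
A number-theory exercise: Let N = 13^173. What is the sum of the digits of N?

13^173 = 5154659103493548168018600948578521560944185186299897149565740804280621981053567041137954039892175435499848015635167408815883474444666579366866117965856083148527432458499712002011930036760483453
Sum of its 193 digits: 889.

889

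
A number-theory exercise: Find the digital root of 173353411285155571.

4

1+7+3+3+5+3+4+1+1+2+8+5+1+5+5+5+7+1 = 67
6+7 = 13
1+3 = 4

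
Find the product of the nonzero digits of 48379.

4×8×3×7×9 = 6048

6048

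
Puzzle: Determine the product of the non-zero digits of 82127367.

28224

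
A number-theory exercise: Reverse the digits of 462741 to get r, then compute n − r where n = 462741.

Reverse of 462741 is 147264.
462741 − 147264 = 315477

315477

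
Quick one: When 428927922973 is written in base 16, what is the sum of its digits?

73

428927922973 in base 16 is 63DE18B31D.
Digit sum: 6+3+13+14+1+8+11+3+1+13 = 73.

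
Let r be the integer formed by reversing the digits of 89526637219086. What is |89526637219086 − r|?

Reverse of 89526637219086 is 68091273662598.
|89526637219086 − 68091273662598| = 21435363556488

21435363556488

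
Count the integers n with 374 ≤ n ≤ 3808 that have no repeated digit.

1859

The integers in [374, 3808] that have no repeated digit: 374, 375, 376, 378, 379, 380, …, 3806, 3807.
1859 qualify.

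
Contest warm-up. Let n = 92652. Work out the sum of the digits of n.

24

9+2+6+5+2 = 24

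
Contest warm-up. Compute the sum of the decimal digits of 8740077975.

8+7+4+0+0+7+7+9+7+5 = 54

54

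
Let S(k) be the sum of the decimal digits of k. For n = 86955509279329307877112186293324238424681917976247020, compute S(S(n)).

First digit sum: 245.
2+4+5 = 11.

11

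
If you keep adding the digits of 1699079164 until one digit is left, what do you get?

7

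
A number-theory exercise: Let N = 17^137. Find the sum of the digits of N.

746

17^137 = 3728225982844363781861724425971421229162457931028002814263570949119583604823620976232351255290005466648976059071292113794375721986638323744243939139560361849062298463377
Sum of its 169 digits: 746.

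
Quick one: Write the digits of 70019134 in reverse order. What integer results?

Reversing 70019134 gives 43191007.

43191007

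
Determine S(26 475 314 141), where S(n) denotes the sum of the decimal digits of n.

2+6+4+7+5+3+1+4+1+4+1 = 38

38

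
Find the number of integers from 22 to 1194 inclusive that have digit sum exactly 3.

12

The integers in [22, 1194] that have digit sum exactly 3: 30, 102, 111, 120, 201, 210, …, 1101, 1110.
12 qualify.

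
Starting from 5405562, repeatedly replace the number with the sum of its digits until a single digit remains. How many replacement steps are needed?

5405562 → 27 → 9 (2 steps)

2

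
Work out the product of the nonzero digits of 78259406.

7×8×2×5×9×4×6 = 120960

120960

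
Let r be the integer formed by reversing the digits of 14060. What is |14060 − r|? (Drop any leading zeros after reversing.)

8019

Reverse of 14060 is 6041.
|14060 − 6041| = 8019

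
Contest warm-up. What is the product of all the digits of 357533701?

0

3×5×7×5×3×3×7×0×1 = 0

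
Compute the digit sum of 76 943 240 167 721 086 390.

85

7+6+9+4+3+2+4+0+1+6+7+7+2+1+0+8+6+3+9+0 = 85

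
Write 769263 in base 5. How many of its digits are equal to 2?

769263 in base 5 is 144104023.
The digit 2 appears 1 time.

1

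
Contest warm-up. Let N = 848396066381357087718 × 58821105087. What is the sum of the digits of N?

126

848396066381357087718 × 58821105087 = 49903594176015233074332755021466
Sum of its 32 digits: 126.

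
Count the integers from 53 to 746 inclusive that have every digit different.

The integers in [53, 746] that have every digit different: 53, 54, 56, 57, 58, 59, …, 745, 746.
512 qualify.

512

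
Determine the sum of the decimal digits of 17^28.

145

17^28 = 28351092476867700887730107366063041
Sum of its 35 digits: 145.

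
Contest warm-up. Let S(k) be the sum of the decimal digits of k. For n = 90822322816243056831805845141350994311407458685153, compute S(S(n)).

4

First digit sum: 202.
2+0+2 = 4.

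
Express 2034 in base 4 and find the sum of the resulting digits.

2034 in base 4 is 133302.
Digit sum: 1+3+3+3+0+2 = 12.

12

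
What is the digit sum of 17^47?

287

17^47 = 6777964732779730995471356071936289402038303854098687372273
Sum of its 58 digits: 287.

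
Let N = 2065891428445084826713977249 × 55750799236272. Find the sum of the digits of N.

2065891428445084826713977249 × 55750799236272 = 115175098271177106293657858276936783575728
Sum of its 42 digits: 207.

207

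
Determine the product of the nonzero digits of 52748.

2240

5×2×7×4×8 = 2240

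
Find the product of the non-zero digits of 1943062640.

31104

1×9×4×3×6×2×6×4 = 31104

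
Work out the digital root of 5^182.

The digital root of n equals n mod 9 (or 9 when 9 | n), so we need 5^182 mod 9.
5^182 ≡ 7 (mod 9), so the digital root is 7.

7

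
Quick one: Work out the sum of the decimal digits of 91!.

594

91! = 135200152767840296255166568759495142147586866476906677791741734597153670771559994765685283954750449427751168336768008192000000000000000000000
Sum of its 141 digits: 594.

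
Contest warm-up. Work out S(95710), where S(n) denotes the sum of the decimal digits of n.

22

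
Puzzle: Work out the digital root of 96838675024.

4

9+6+8+3+8+6+7+5+0+2+4 = 58
5+8 = 13
1+3 = 4
(Equivalently, 96838675024 mod 9 = 4.)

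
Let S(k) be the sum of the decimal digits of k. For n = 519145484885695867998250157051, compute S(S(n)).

First digit sum: 155.
1+5+5 = 11.

11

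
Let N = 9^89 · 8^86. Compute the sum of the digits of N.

675

9^89 · 8^86 = 3920326347906247022027629513104864981382693460102046048843121293467648199683455545785964446039464320235095950448402663030690255204181560546057079042754426506838016
Sum of its 163 digits: 675.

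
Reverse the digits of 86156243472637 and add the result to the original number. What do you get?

Reverse of 86156243472637 is 73627434265168.
86156243472637 + 73627434265168 = 159783677737805

159783677737805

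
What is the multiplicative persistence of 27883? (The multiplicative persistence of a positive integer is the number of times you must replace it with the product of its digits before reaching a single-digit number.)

27883 → 2688 → 768 → 336 → 54 → 20 → 0 (6 steps)

6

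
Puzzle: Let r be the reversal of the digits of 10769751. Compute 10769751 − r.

Reverse of 10769751 is 15796701.
10769751 − 15796701 = -5026950

-5026950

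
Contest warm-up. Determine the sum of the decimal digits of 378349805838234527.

89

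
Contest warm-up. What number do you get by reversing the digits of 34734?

43743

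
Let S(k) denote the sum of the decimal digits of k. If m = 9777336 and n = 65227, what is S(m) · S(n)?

S(9777336) = 9+7+7+7+3+3+6 = 42.
S(65227) = 6+5+2+2+7 = 22.
42 · 22 = 924.

924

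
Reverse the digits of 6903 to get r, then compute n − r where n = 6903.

Reverse of 6903 is 3096.
6903 − 3096 = 3807

3807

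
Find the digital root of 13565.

2

1+3+5+6+5 = 20
2+0 = 2
(Equivalently, 13565 mod 9 = 2.)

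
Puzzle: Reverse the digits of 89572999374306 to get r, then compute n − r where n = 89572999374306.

29225599446708

Reverse of 89572999374306 is 60347399927598.
89572999374306 − 60347399927598 = 29225599446708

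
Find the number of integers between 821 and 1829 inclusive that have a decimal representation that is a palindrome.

26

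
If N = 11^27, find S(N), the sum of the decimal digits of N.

11^27 = 13109994191499930367061460371
Sum of its 29 digits: 125.

125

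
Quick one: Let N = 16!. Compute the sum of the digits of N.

63

16! = 20922789888000
Sum of its 14 digits: 63.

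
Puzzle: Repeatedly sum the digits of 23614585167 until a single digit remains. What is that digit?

2+3+6+1+4+5+8+5+1+6+7 = 48
4+8 = 12
1+2 = 3

3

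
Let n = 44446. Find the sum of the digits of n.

22

4+4+4+4+6 = 22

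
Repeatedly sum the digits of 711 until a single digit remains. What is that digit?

9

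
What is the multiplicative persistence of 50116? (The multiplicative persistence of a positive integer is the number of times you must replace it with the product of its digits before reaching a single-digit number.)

1

50116 → 0 (1 step)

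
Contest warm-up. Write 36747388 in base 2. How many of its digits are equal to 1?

12

36747388 in base 2 is 10001100001011100001111100.
The digit 1 appears 12 times.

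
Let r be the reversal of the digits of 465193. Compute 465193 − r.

73629

Reverse of 465193 is 391564.
465193 − 391564 = 73629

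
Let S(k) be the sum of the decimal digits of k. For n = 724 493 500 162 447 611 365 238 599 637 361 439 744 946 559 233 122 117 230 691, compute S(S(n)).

11

First digit sum: 254.
2+5+4 = 11.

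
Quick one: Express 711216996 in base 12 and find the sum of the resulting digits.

50

711216996 in base 12 is 17A227AB0.
Digit sum: 1+7+10+2+2+7+10+11+0 = 50.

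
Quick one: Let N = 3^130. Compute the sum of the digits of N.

297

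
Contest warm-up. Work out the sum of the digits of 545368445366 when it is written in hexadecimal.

545368445366 in base 16 is 7EFA7E11B6.
Digit sum: 7+14+15+10+7+14+1+1+11+6 = 86.

86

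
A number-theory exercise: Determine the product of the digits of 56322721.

5×6×3×2×2×7×2×1 = 5040

5040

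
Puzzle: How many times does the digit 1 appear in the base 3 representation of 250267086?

4

250267086 in base 3 is 122102220212220100.
The digit 1 appears 4 times.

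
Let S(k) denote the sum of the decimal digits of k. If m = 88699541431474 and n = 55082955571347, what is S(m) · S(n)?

4818

S(88699541431474) = 8+8+6+9+9+5+4+1+4+3+1+4+7+4 = 73.
S(55082955571347) = 5+5+0+8+2+9+5+5+5+7+1+3+4+7 = 66.
73 · 66 = 4818.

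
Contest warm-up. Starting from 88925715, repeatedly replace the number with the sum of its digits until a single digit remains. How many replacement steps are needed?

2

88925715 → 45 → 9 (2 steps)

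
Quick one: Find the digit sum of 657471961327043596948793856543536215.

6+5+7+4+7+1+9+6+1+3+2+7+0+4+3+5+9+6+9+4+8+7+9+3+8+5+6+5+4+3+5+3+6+2+1+5 = 178

178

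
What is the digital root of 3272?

5

3+2+7+2 = 14
1+4 = 5
(Equivalently, 3272 mod 9 = 5.)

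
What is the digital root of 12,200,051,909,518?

1+2+2+0+0+0+5+1+9+0+9+5+1+8 = 43
4+3 = 7
(Equivalently, 12,200,051,909,518 mod 9 = 7.)

7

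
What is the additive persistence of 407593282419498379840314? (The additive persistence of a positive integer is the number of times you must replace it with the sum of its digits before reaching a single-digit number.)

2

407593282419498379840314 → 114 → 6 (2 steps)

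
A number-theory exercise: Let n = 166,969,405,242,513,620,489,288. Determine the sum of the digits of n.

110

1+6+6+9+6+9+4+0+5+2+4+2+5+1+3+6+2+0+4+8+9+2+8+8 = 110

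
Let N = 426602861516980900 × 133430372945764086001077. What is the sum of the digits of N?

180

426602861516980900 × 133430372945764086001077 = 56921778911940911211946265649811188429300
Sum of its 41 digits: 180.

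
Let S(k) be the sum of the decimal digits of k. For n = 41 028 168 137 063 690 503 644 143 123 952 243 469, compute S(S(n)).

10

First digit sum: 145.
1+4+5 = 10.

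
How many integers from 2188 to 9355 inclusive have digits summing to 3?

The integers in [2188, 9355] that have digits summing to 3: 3000.
1 qualifies.

1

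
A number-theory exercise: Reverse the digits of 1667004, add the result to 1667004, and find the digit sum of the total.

Reversal of 1667004 is 4007661; 1667004 + 4007661 = 5674665.
Digit sum of 5674665: 5+6+7+4+6+6+5 = 39.

39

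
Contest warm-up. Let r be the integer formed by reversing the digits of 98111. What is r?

11189

Reversing 98111 gives 11189.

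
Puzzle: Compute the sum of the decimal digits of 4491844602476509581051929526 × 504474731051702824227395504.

4491844602476509581051929526 × 504474731051702824227395504 = 2266022097760380156658713050933074697487313788737251104
Sum of its 55 digits: 234.

234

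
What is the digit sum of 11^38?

184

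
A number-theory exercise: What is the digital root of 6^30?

9

The digital root of n equals n mod 9 (or 9 when 9 | n), so we need 6^30 mod 9.
6^30 ≡ 0 (mod 9), so the digital root is 9.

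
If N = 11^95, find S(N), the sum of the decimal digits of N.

11^95 = 855667604660776411454653319264682415897096646406322620359170545489005669604802682190120890261212451
Sum of its 99 digits: 419.

419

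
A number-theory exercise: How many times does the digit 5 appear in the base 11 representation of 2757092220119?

1

2757092220119 in base 11 is 973304754476.
The digit 5 appears 1 time.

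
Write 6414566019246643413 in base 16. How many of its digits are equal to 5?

4

6414566019246643413 in base 16 is 59051DCF057CD8D5.
The digit 5 appears 4 times.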